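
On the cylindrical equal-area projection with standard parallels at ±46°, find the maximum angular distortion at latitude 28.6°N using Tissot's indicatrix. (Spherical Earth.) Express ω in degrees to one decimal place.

For cylindrical equal-area with standard parallel φ₀, h = cos φ / cos φ₀ and k = cos φ₀ / cos φ, so h·k = 1.
At 28.6°: h = 1.264, k = 0.7912; principal scales a = 1.264, b = 0.7912.
sin(ω/2) = (a − b)/(a + b) = 0.4727/2.055 = 0.2300, so ω = 2 arcsin(0.2300) ≈ 26.6°.

26.6°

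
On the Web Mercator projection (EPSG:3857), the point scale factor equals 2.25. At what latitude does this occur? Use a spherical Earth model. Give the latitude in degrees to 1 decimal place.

63.6°

Mercator scale is k = sec φ = 1/cos φ.
1/cos φ = 2.25  ⇒  cos φ = 0.4444  ⇒  φ = arccos(0.4444) ≈ 63.6°.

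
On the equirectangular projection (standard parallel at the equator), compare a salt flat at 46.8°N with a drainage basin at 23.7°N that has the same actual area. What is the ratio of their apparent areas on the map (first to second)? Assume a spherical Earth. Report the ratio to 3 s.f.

For the equirectangular projection with φ₀ = 0 (plate carrée), h = 1 along meridians and k = sec φ along parallels.
Areal scale at 46.8°: h·k = 1.000 × 1.461 = 1.461.
Areal scale at 23.7°: h·k = 1.000 × 1.092 = 1.092.
Ratio = 1.461/1.092 ≈ 1.34.

1.34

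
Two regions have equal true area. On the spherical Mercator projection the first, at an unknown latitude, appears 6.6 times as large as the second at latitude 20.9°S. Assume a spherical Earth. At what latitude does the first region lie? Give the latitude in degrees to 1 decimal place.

68.7°

For equal true areas on Mercator, apparent areas scale as sec²φ, so the ratio is cos²φ₂ / cos²φ₁.
cos²φ₂ / cos²φ₁ = 6.6  ⇒  cos φ₁ = cos 20.9° / √6.6 = 0.9342/2.569 = 0.3636.
φ₁ = arccos(0.3636) ≈ 68.7°.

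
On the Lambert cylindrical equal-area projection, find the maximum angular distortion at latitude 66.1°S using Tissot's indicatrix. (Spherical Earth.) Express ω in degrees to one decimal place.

The Lambert cylindrical equal-area projection is the cylindrical equal-area projection with its standard parallel at the equator (φ₀ = 0). Cylindrical equal-area (φ₀ = 0°): h = cos φ / cos 0° along meridians, k = cos 0° / cos φ along parallels; h·k = 1.
At 66.1°: h = 0.4051, k = 2.468; principal scales a = 2.468, b = 0.4051.
sin(ω/2) = (a − b)/(a + b) = 2.063/2.873 = 0.7180, so ω = 2 arcsin(0.7180) ≈ 91.8°.

91.8°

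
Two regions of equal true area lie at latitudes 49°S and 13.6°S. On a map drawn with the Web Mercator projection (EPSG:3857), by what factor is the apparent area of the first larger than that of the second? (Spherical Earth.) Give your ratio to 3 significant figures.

2.19

Mercator areal scale is sec²φ.
At 49°: sec²(49°) = 1/0.6561² = 2.323.
At 13.6°: sec²(13.6°) = 1/0.9720² = 1.059.
Ratio = 2.323/1.059 = cos²(13.6°)/cos²(49°) ≈ 2.19.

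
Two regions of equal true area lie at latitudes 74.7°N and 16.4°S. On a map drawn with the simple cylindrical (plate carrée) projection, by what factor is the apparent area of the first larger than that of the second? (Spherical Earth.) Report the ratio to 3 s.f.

Plate carrée maps x = Rλ, y = Rφ. The meridian scale is h = 1 and the parallel scale is k = 1/cos φ = sec φ.
Areal scale at 74.7°: h·k = 1.000 × 3.790 = 3.790.
Areal scale at 16.4°: h·k = 1.000 × 1.042 = 1.042.
Ratio = 3.790/1.042 ≈ 3.64.

3.64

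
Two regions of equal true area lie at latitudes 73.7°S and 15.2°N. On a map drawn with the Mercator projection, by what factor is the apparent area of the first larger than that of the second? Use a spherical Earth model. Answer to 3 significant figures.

11.8

Mercator is conformal with k = sec φ, so areal scale = k² = sec²φ.
At 73.7°: sec²(73.7°) = 1/0.2807² = 12.69.
At 15.2°: sec²(15.2°) = 1/0.9650² = 1.074.
Ratio = 12.69/1.074 = cos²(15.2°)/cos²(73.7°) ≈ 11.8.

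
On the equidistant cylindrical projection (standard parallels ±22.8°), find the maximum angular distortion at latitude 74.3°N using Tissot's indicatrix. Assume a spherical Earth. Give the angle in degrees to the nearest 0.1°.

66.2°

With standard parallel φ₀ = 22.8°, the equirectangular projection gives x = Rλ cos φ₀, y = Rφ, so h = 1 and k = cos 22.8° / cos φ.
At 74.3°: h = 1.000, k = 3.407; principal scales a = 3.407, b = 1.000.
sin(ω/2) = (a − b)/(a + b) = 2.407/4.407 = 0.5461, so ω = 2 arcsin(0.5461) ≈ 66.2°.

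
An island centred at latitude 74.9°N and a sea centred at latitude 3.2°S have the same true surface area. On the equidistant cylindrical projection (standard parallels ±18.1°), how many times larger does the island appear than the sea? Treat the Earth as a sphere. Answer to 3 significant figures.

With standard parallel φ₀ = 18.1°, the equirectangular projection gives x = Rλ cos φ₀, y = Rφ, so h = 1 and k = cos 18.1° / cos φ.
Areal scale at 74.9°: h·k = 1.000 × 3.649 = 3.649.
Areal scale at 3.2°: h·k = 1.000 × 0.9520 = 0.9520.
Ratio = 3.649/0.9520 ≈ 3.83.

3.83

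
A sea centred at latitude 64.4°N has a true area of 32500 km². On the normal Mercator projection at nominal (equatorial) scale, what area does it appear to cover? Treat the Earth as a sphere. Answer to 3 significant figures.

The Mercator projection is conformal; its linear scale factor is the same in every direction and equals sec φ = 1/cos φ.
Areal scale = k² = sec²φ = 1/cos²(64.4°) = 1/0.4321² = 5.356.
Apparent area = 32500 × 5.356 ≈ 174000 km².

174000 km²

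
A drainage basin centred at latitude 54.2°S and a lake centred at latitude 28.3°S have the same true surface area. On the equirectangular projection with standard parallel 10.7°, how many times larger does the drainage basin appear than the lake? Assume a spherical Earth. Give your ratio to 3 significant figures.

1.51

The equidistant cylindrical projection with φ₀ = 10.7° has h = 1 (meridians true) and k = cos φ₀ / cos φ along parallels.
Areal scale at 54.2°: h·k = 1.000 × 1.680 = 1.680.
Areal scale at 28.3°: h·k = 1.000 × 1.116 = 1.116.
Ratio = 1.680/1.116 ≈ 1.51.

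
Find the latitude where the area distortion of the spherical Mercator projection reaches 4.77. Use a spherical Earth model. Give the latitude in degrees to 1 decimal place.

62.8°

Mercator areal scale is sec²φ.
sec²φ = 4.77  ⇒  cos²φ = 0.2096  ⇒  cos φ = 0.4579.
φ = arccos(0.4579) ≈ 62.8°.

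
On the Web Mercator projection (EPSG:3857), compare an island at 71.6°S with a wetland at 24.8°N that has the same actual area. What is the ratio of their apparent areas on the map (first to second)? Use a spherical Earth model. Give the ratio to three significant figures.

8.27

On Mercator, area is exaggerated by sec²φ = 1/cos²φ.
At 71.6°: sec²(71.6°) = 1/0.3156² = 10.04.
At 24.8°: sec²(24.8°) = 1/0.9078² = 1.214.
Ratio = 10.04/1.214 = cos²(24.8°)/cos²(71.6°) ≈ 8.27.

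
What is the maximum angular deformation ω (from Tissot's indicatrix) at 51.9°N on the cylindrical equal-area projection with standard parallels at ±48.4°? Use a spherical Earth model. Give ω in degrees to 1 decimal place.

A cylindrical equal-area projection with standard parallel φ₀ has meridian scale h = cos φ / cos φ₀ and parallel scale k = cos φ₀ / cos φ (so areas are preserved, h·k = 1).
At 51.9°: h = 0.9294, k = 1.076; principal scales a = 1.076, b = 0.9294.
sin(ω/2) = (a − b)/(a + b) = 0.1466/2.005 = 0.07311, so ω = 2 arcsin(0.07311) ≈ 8.4°.

8.4°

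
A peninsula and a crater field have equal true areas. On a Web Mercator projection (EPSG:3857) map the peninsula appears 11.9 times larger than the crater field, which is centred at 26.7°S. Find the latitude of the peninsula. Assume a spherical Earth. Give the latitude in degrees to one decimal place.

On Mercator, (apparent₁)/(apparent₂) = sec²φ₁ / sec²φ₂ when true areas are equal.
cos²φ₂ / cos²φ₁ = 11.9  ⇒  cos φ₁ = cos 26.7° / √11.9 = 0.8934/3.450 = 0.2590.
φ₁ = arccos(0.2590) ≈ 75.0°.

75.0°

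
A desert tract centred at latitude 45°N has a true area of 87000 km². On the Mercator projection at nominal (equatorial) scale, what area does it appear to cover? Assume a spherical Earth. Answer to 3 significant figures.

174000 km²

For Mercator, h = k = sec φ (a conformal cylindrical projection has a single point scale, 1/cos φ).
Areal scale = k² = sec²φ = 1/cos²(45°) = 1/0.7071² = 2.000.
Apparent area = 87000 × 2.000 ≈ 174000 km².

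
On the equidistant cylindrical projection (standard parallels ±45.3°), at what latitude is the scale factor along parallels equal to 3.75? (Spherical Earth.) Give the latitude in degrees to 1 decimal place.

79.2°

The equidistant cylindrical projection with φ₀ = 45.3° has h = 1 (meridians true) and k = cos φ₀ / cos φ along parallels.
k = cos φ₀ / cos φ = 3.75  ⇒  cos φ = cos 45.3° / 3.75 = 0.1876.
φ = arccos(0.1876) ≈ 79.2°.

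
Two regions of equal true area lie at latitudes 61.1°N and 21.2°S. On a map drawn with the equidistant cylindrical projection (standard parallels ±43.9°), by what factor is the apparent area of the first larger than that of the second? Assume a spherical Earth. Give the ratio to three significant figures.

1.93

In the equirectangular projection with standard parallel φ₀ = 43.9° (x = Rλ cos φ₀, y = Rφ), meridians are true-scale (h = 1) and the parallel scale is k = cos φ₀ / cos φ.
Areal scale at 61.1°: h·k = 1.000 × 1.491 = 1.491.
Areal scale at 21.2°: h·k = 1.000 × 0.7729 = 0.7729.
Ratio = 1.491/0.7729 ≈ 1.93.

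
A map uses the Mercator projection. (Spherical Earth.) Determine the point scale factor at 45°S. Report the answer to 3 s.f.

1.41

For Mercator, h = k = sec φ (a conformal cylindrical projection has a single point scale, 1/cos φ).
k = 1/cos 45° = 1/0.7071 = 1.414.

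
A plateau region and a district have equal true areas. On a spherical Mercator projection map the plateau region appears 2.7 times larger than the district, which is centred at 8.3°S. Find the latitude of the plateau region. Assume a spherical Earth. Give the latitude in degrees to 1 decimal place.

53.0°

On Mercator, (apparent₁)/(apparent₂) = sec²φ₁ / sec²φ₂ when true areas are equal.
cos²φ₂ / cos²φ₁ = 2.7  ⇒  cos φ₁ = cos 8.3° / √2.7 = 0.9895/1.643 = 0.6022.
φ₁ = arccos(0.6022) ≈ 53.0°.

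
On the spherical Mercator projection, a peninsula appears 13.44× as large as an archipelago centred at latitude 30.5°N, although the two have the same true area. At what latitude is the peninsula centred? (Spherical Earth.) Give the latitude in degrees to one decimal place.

Mercator areal scale is sec²φ, so apparent-area ratio = sec²φ₁ / sec²φ₂ = cos²φ₂ / cos²φ₁.
cos²φ₂ / cos²φ₁ = 13.44  ⇒  cos φ₁ = cos 30.5° / √13.44 = 0.8616/3.666 = 0.2350.
φ₁ = arccos(0.2350) ≈ 76.4°.

76.4°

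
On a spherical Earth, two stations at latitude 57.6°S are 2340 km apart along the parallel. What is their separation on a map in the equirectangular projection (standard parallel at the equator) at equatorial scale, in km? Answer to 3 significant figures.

4370 km

In the plate carrée (x = Rλ, y = Rφ), meridians are true-scale (h = 1) and parallels are stretched by k = sec φ.
Along the parallel, k = sec 57.6° = 1/0.5358 = 1.866.
Map distance = 2340 × 1.866 ≈ 4370 km.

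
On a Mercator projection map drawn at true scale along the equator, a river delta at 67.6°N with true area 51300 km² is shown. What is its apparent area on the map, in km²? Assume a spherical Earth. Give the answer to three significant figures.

353000 km²

For Mercator, h = k = sec φ (a conformal cylindrical projection has a single point scale, 1/cos φ).
Areal scale = k² = sec²φ = 1/cos²(67.6°) = 1/0.3811² = 6.886.
Apparent area = 51300 × 6.886 ≈ 353000 km².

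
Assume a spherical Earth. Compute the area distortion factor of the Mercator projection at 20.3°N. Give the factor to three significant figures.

1.14

For Mercator, h = k = sec φ (a conformal cylindrical projection has a single point scale, 1/cos φ).
Areal scale = k² = sec²φ = 1/cos²(20.3°) = 1/0.9379² = 1.137.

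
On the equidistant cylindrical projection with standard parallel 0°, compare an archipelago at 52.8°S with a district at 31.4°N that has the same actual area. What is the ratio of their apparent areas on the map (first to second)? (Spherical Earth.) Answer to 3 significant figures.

1.41

For the equirectangular projection with φ₀ = 0 (plate carrée), h = 1 along meridians and k = sec φ along parallels.
Areal scale at 52.8°: h·k = 1.000 × 1.654 = 1.654.
Areal scale at 31.4°: h·k = 1.000 × 1.172 = 1.172.
Ratio = 1.654/1.172 ≈ 1.41.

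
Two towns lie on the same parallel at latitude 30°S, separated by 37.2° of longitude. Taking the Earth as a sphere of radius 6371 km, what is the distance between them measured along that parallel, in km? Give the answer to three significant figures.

3580 km

Arc length along a parallel = R cos φ · Δλ (with Δλ in radians).
= 6371 × cos 30° × (37.2° × π/180) = 6371 × 0.8660 × 0.6493 ≈ 3580 km.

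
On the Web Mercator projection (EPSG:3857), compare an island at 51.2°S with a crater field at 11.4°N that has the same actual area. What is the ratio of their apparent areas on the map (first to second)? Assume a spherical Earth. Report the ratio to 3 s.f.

2.45

On Mercator, area is exaggerated by sec²φ = 1/cos²φ.
At 51.2°: sec²(51.2°) = 1/0.6266² = 2.547.
At 11.4°: sec²(11.4°) = 1/0.9803² = 1.041.
Ratio = 2.547/1.041 = cos²(11.4°)/cos²(51.2°) ≈ 2.45.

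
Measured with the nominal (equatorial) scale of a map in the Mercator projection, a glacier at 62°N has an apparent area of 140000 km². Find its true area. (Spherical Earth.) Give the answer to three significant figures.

For Mercator, h = k = sec φ (a conformal cylindrical projection has a single point scale, 1/cos φ).
Areal scale = k² = sec²φ = 1/cos²(62°) = 1/0.4695² = 4.537.
True area = apparent / (areal scale) = 140000 / 4.537 ≈ 30900 km².

30900 km²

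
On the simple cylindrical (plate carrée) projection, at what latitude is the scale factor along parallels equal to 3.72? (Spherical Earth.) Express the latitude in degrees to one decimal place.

Plate carrée: h = 1, k = sec φ along parallels.
sec φ = 3.72  ⇒  cos φ = 0.2688  ⇒  φ ≈ 74.4°.

74.4°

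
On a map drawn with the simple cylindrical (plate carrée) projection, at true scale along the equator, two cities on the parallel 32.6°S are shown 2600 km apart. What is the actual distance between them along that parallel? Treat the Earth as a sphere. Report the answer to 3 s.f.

2190 km

For the equirectangular projection with φ₀ = 0 (plate carrée), h = 1 along meridians and k = sec φ along parallels.
Along the parallel at 32.6°, map distances are exaggerated by k = sec 32.6° = 1.187.
True distance = 2600 / 1.187 = 2600 × cos 32.6° ≈ 2190 km.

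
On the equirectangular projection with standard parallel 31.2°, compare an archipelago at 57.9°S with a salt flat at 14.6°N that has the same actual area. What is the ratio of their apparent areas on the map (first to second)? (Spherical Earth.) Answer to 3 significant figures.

1.82

The equidistant cylindrical projection with φ₀ = 31.2° has h = 1 (meridians true) and k = cos φ₀ / cos φ along parallels.
Areal scale at 57.9°: h·k = 1.000 × 1.610 = 1.610.
Areal scale at 14.6°: h·k = 1.000 × 0.8839 = 0.8839.
Ratio = 1.610/0.8839 ≈ 1.82.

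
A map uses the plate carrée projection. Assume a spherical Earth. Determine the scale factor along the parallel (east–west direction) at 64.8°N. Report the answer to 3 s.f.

2.35

In the plate carrée (x = Rλ, y = Rφ), meridians are true-scale (h = 1) and parallels are stretched by k = sec φ.
k = 1/cos 64.8° = 1/0.4258 = 2.349.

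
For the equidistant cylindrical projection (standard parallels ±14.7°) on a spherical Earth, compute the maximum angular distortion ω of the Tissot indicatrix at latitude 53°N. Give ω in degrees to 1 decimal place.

In the equirectangular projection with standard parallel φ₀ = 14.7° (x = Rλ cos φ₀, y = Rφ), meridians are true-scale (h = 1) and the parallel scale is k = cos φ₀ / cos φ.
At 53°: h = 1.000, k = 1.607; principal scales a = 1.607, b = 1.000.
sin(ω/2) = (a − b)/(a + b) = 0.6073/2.607 = 0.2329, so ω = 2 arcsin(0.2329) ≈ 26.9°.

26.9°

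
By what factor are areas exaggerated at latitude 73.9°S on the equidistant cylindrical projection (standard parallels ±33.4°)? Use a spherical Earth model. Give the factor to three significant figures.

3.01

The equidistant cylindrical projection with φ₀ = 33.4° has h = 1 (meridians true) and k = cos φ₀ / cos φ along parallels.
Areal scale = h·k = 1 × cos φ₀ / cos φ; at 73.9°, h = 1.000, k = 3.010, so h·k = 3.010.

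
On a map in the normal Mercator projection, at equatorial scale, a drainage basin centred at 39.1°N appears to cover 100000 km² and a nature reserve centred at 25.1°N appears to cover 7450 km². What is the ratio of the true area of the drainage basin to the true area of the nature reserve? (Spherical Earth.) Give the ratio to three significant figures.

9.86

Since Mercator area scale is 1/cos²φ, the true area equals the apparent area multiplied by cos²φ.
True area of drainage basin: 100000 × cos²(39.1°) = 100000 × 0.6022 = 60220 km².
True area of nature reserve: 7450 × cos²(25.1°) = 7450 × 0.8201 = 6109 km².
Ratio = 60220 / 6109 ≈ 9.86.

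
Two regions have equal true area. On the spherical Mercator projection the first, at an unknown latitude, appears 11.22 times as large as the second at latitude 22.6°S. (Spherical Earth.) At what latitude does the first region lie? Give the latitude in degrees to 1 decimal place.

Mercator areal scale is sec²φ, so apparent-area ratio = sec²φ₁ / sec²φ₂ = cos²φ₂ / cos²φ₁.
cos²φ₂ / cos²φ₁ = 11.22  ⇒  cos φ₁ = cos 22.6° / √11.22 = 0.9232/3.350 = 0.2756.
φ₁ = arccos(0.2756) ≈ 74.0°.

74.0°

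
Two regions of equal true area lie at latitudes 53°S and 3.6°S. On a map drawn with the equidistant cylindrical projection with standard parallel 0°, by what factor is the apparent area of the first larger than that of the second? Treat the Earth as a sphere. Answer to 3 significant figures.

Plate carrée maps x = Rλ, y = Rφ. The meridian scale is h = 1 and the parallel scale is k = 1/cos φ = sec φ.
Areal scale at 53°: h·k = 1.000 × 1.662 = 1.662.
Areal scale at 3.6°: h·k = 1.000 × 1.002 = 1.002.
Ratio = 1.662/1.002 ≈ 1.66.

1.66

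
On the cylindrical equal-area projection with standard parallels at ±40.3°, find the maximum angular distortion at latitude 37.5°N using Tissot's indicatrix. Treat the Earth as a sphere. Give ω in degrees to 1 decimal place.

For cylindrical equal-area with standard parallel φ₀, h = cos φ / cos φ₀ and k = cos φ₀ / cos φ, so h·k = 1.
At 37.5°: h = 1.040, k = 0.9613; principal scales a = 1.040, b = 0.9613.
sin(ω/2) = (a − b)/(a + b) = 0.07891/2.002 = 0.03943, so ω = 2 arcsin(0.03943) ≈ 4.5°.

4.5°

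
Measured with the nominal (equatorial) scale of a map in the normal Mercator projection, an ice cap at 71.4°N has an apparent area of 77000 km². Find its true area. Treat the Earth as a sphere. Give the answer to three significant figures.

7830 km²

The Mercator projection is conformal; its linear scale factor is the same in every direction and equals sec φ = 1/cos φ.
Areal scale = k² = sec²φ = 1/cos²(71.4°) = 1/0.3190² = 9.829.
True area = apparent / (areal scale) = 77000 / 9.829 ≈ 7830 km².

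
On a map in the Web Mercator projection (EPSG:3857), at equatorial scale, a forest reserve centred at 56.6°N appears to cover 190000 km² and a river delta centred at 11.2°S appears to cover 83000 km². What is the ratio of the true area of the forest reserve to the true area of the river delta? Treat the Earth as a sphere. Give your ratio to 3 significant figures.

On Mercator the areal scale is sec²φ, so true area = apparent × cos²φ.
True area of forest reserve: 190000 × cos²(56.6°) = 190000 × 0.3030 = 57580 km².
True area of river delta: 83000 × cos²(11.2°) = 83000 × 0.9623 = 79870 km².
Ratio = 57580 / 79870 ≈ 0.721.

0.721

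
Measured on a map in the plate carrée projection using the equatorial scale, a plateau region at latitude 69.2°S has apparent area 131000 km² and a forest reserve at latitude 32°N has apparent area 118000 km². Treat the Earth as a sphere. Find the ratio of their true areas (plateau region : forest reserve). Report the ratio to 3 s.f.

On the plate carrée, areal scale = h·k = 1 × sec φ, so true area = apparent × cos φ.
True area of plateau region: 131000 × cos(69.2°) = 131000 × 0.3551 = 46520 km².
True area of forest reserve: 118000 × cos(32°) = 118000 × 0.8480 = 100100 km².
Ratio = 46520 / 100100 ≈ 0.465.

0.465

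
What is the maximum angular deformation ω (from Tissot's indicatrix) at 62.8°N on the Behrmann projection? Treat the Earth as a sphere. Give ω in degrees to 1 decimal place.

68.7°

The Behrmann projection is cylindrical equal-area with φ₀ = 30°. Cylindrical equal-area (φ₀ = 30°): h = cos φ / cos 30° along meridians, k = cos 30° / cos φ along parallels; h·k = 1.
At 62.8°: h = 0.5278, k = 1.895; principal scales a = 1.895, b = 0.5278.
sin(ω/2) = (a − b)/(a + b) = 1.367/2.422 = 0.5642, so ω = 2 arcsin(0.5642) ≈ 68.7°.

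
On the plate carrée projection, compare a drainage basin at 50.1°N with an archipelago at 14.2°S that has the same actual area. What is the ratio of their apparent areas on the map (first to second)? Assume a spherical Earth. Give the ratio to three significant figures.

In the plate carrée (x = Rλ, y = Rφ), meridians are true-scale (h = 1) and parallels are stretched by k = sec φ.
Areal scale at 50.1°: h·k = 1.000 × 1.559 = 1.559.
Areal scale at 14.2°: h·k = 1.000 × 1.032 = 1.032.
Ratio = 1.559/1.032 ≈ 1.51.

1.51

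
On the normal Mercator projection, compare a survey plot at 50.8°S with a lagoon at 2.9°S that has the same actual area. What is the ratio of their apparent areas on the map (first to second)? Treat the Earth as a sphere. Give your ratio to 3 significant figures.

2.50

Mercator areal scale is sec²φ.
At 50.8°: sec²(50.8°) = 1/0.6320² = 2.503.
At 2.9°: sec²(2.9°) = 1/0.9987² = 1.003.
Ratio = 2.503/1.003 = cos²(2.9°)/cos²(50.8°) ≈ 2.50.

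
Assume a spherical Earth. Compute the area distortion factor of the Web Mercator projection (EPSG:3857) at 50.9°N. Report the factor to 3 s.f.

2.51

For Mercator, h = k = sec φ (a conformal cylindrical projection has a single point scale, 1/cos φ).
Areal scale = k² = sec²φ = 1/cos²(50.9°) = 1/0.6307² = 2.514.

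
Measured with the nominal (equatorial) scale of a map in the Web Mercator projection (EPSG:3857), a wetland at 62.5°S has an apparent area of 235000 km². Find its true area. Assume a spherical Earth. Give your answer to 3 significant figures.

50100 km²

The Mercator projection is conformal; its linear scale factor is the same in every direction and equals sec φ = 1/cos φ.
Areal scale = k² = sec²φ = 1/cos²(62.5°) = 1/0.4617² = 4.690.
True area = apparent / (areal scale) = 235000 / 4.690 ≈ 50100 km².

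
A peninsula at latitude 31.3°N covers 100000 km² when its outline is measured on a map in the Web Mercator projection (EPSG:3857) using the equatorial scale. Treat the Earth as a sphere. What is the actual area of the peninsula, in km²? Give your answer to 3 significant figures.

Mercator is conformal, so the point scale is isotropic: h = k = sec φ = 1/cos φ.
Areal scale = k² = sec²φ = 1/cos²(31.3°) = 1/0.8545² = 1.370.
True area = apparent / (areal scale) = 100000 / 1.370 ≈ 73000 km².

73000 km²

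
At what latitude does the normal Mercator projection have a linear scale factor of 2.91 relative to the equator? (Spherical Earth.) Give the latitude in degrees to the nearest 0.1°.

69.9°

Mercator scale is k = sec φ = 1/cos φ.
1/cos φ = 2.91  ⇒  cos φ = 0.3436  ⇒  φ = arccos(0.3436) ≈ 69.9°.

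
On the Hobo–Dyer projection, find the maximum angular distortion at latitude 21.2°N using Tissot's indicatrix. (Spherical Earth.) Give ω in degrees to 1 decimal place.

Hobo–Dyer is a cylindrical equal-area projection with standard parallels at ±37.5°. A cylindrical equal-area projection with standard parallel φ₀ has meridian scale h = cos φ / cos φ₀ and parallel scale k = cos φ₀ / cos φ (so areas are preserved, h·k = 1).
At 21.2°: h = 1.175, k = 0.8509; principal scales a = 1.175, b = 0.8509.
sin(ω/2) = (a − b)/(a + b) = 0.3242/2.026 = 0.1600, so ω = 2 arcsin(0.1600) ≈ 18.4°.

18.4°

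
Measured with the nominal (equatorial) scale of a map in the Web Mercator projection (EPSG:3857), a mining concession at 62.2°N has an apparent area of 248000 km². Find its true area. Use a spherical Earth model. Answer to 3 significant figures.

Mercator is conformal, so the point scale is isotropic: h = k = sec φ = 1/cos φ.
Areal scale = k² = sec²φ = 1/cos²(62.2°) = 1/0.4664² = 4.597.
True area = apparent / (areal scale) = 248000 / 4.597 ≈ 53900 km².

53900 km²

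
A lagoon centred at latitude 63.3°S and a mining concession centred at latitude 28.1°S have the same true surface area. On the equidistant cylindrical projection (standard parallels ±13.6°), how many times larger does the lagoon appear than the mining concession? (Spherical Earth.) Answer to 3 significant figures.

1.96

With standard parallel φ₀ = 13.6°, the equirectangular projection gives x = Rλ cos φ₀, y = Rφ, so h = 1 and k = cos 13.6° / cos φ.
Areal scale at 63.3°: h·k = 1.000 × 2.163 = 2.163.
Areal scale at 28.1°: h·k = 1.000 × 1.102 = 1.102.
Ratio = 2.163/1.102 ≈ 1.96.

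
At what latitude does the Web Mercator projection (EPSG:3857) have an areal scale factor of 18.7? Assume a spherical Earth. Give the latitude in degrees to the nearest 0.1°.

76.6°

Mercator areal scale is sec²φ.
sec²φ = 18.7  ⇒  cos²φ = 0.05348  ⇒  cos φ = 0.2312.
φ = arccos(0.2312) ≈ 76.6°.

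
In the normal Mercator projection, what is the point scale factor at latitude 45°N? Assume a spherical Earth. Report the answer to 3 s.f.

For Mercator, h = k = sec φ (a conformal cylindrical projection has a single point scale, 1/cos φ).
k = 1/cos 45° = 1/0.7071 = 1.414.

1.41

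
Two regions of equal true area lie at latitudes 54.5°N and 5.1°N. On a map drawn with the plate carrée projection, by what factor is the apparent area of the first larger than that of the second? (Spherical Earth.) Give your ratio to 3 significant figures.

1.72

In the plate carrée (x = Rλ, y = Rφ), meridians are true-scale (h = 1) and parallels are stretched by k = sec φ.
Areal scale at 54.5°: h·k = 1.000 × 1.722 = 1.722.
Areal scale at 5.1°: h·k = 1.000 × 1.004 = 1.004.
Ratio = 1.722/1.004 ≈ 1.72.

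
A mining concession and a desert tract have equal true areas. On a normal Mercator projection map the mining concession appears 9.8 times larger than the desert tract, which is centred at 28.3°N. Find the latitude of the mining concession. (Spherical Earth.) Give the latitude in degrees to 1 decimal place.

73.7°

Mercator areal scale is sec²φ, so apparent-area ratio = sec²φ₁ / sec²φ₂ = cos²φ₂ / cos²φ₁.
cos²φ₂ / cos²φ₁ = 9.8  ⇒  cos φ₁ = cos 28.3° / √9.8 = 0.8805/3.130 = 0.2813.
φ₁ = arccos(0.2813) ≈ 73.7°.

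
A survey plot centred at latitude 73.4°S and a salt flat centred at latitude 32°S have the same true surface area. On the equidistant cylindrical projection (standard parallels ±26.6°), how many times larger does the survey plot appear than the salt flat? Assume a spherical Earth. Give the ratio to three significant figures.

With standard parallel φ₀ = 26.6°, the equirectangular projection gives x = Rλ cos φ₀, y = Rφ, so h = 1 and k = cos 26.6° / cos φ.
Areal scale at 73.4°: h·k = 1.000 × 3.130 = 3.130.
Areal scale at 32°: h·k = 1.000 × 1.054 = 1.054.
Ratio = 3.130/1.054 ≈ 2.97.

2.97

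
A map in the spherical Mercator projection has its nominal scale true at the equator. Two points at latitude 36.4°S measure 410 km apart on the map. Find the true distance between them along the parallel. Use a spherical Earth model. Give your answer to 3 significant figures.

330 km

For Mercator, h = k = sec φ (a conformal cylindrical projection has a single point scale, 1/cos φ).
Along the parallel at 36.4°, map distances are exaggerated by k = sec 36.4° = 1.242.
True distance = 410 / 1.242 = 410 × cos 36.4° ≈ 330 km.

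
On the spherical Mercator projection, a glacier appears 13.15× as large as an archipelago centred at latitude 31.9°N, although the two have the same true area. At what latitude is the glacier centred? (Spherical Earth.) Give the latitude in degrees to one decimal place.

76.5°

For equal true areas on Mercator, apparent areas scale as sec²φ, so the ratio is cos²φ₂ / cos²φ₁.
cos²φ₂ / cos²φ₁ = 13.15  ⇒  cos φ₁ = cos 31.9° / √13.15 = 0.8490/3.626 = 0.2341.
φ₁ = arccos(0.2341) ≈ 76.5°.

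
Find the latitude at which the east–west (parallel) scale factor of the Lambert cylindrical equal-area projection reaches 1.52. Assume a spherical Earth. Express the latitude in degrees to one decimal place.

48.9°

The Lambert cylindrical equal-area projection is the cylindrical equal-area projection with its standard parallel at the equator (φ₀ = 0). Cylindrical equal-area (φ₀ = 0°): h = cos φ / cos 0° along meridians, k = cos 0° / cos φ along parallels; h·k = 1.
k = cos φ₀ / cos φ = 1.52  ⇒  cos φ = cos 0° / 1.52 = 0.6579.
φ = arccos(0.6579) ≈ 48.9°.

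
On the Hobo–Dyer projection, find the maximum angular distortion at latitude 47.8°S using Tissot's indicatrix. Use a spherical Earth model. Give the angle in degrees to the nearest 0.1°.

19.0°

The Hobo–Dyer projection is cylindrical equal-area with φ₀ = 37.5°. Cylindrical equal-area (φ₀ = 37.5°): h = cos φ / cos 37.5° along meridians, k = cos 37.5° / cos φ along parallels; h·k = 1.
At 47.8°: h = 0.8467, k = 1.181; principal scales a = 1.181, b = 0.8467.
sin(ω/2) = (a − b)/(a + b) = 0.3344/2.028 = 0.1649, so ω = 2 arcsin(0.1649) ≈ 19.0°.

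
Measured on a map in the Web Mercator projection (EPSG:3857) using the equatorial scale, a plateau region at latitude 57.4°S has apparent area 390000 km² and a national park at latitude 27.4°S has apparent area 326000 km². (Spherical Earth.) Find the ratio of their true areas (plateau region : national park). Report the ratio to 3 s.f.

Since Mercator area scale is 1/cos²φ, the true area equals the apparent area multiplied by cos²φ.
True area of plateau region: 390000 × cos²(57.4°) = 390000 × 0.2903 = 113200 km².
True area of national park: 326000 × cos²(27.4°) = 326000 × 0.7882 = 257000 km².
Ratio = 113200 / 257000 ≈ 0.441.

0.441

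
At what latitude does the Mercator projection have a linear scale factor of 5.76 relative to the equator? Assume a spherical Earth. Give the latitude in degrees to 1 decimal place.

80.0°

Mercator scale is k = sec φ = 1/cos φ.
1/cos φ = 5.76  ⇒  cos φ = 0.1736  ⇒  φ = arccos(0.1736) ≈ 80.0°.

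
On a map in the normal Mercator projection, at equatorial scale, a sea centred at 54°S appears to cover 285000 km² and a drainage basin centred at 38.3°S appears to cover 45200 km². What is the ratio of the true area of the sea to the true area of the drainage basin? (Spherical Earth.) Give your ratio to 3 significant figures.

On Mercator the areal scale is sec²φ, so true area = apparent × cos²φ.
True area of sea: 285000 × cos²(54°) = 285000 × 0.3455 = 98470 km².
True area of drainage basin: 45200 × cos²(38.3°) = 45200 × 0.6159 = 27840 km².
Ratio = 98470 / 27840 ≈ 3.54.

3.54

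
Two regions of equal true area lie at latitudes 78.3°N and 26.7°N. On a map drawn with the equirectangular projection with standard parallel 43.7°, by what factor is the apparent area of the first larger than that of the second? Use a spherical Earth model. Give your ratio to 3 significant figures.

In the equirectangular projection with standard parallel φ₀ = 43.7° (x = Rλ cos φ₀, y = Rφ), meridians are true-scale (h = 1) and the parallel scale is k = cos φ₀ / cos φ.
Areal scale at 78.3°: h·k = 1.000 × 3.565 = 3.565.
Areal scale at 26.7°: h·k = 1.000 × 0.8093 = 0.8093.
Ratio = 3.565/0.8093 ≈ 4.41.

4.41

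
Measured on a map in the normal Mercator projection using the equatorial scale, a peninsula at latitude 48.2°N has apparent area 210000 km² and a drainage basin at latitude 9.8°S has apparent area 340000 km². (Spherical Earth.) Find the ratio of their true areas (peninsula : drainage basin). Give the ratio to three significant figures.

Mercator's areal exaggeration is sec²φ; hence true area = (apparent area) · cos²φ.
True area of peninsula: 210000 × cos²(48.2°) = 210000 × 0.4443 = 93300 km².
True area of drainage basin: 340000 × cos²(9.8°) = 340000 × 0.9710 = 330100 km².
Ratio = 93300 / 330100 ≈ 0.283.

0.283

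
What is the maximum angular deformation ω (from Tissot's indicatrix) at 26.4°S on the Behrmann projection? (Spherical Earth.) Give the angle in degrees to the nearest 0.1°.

3.9°

The Behrmann projection is cylindrical equal-area with φ₀ = 30°. For cylindrical equal-area with standard parallel φ₀, h = cos φ / cos φ₀ and k = cos φ₀ / cos φ, so h·k = 1.
At 26.4°: h = 1.034, k = 0.9669; principal scales a = 1.034, b = 0.9669.
sin(ω/2) = (a − b)/(a + b) = 0.06742/2.001 = 0.03369, so ω = 2 arcsin(0.03369) ≈ 3.9°.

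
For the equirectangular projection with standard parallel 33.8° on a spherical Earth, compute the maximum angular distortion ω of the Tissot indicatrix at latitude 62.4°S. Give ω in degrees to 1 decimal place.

In the equirectangular projection with standard parallel φ₀ = 33.8° (x = Rλ cos φ₀, y = Rφ), meridians are true-scale (h = 1) and the parallel scale is k = cos φ₀ / cos φ.
At 62.4°: h = 1.000, k = 1.794; principal scales a = 1.794, b = 1.000.
sin(ω/2) = (a − b)/(a + b) = 0.7936/2.794 = 0.2841, so ω = 2 arcsin(0.2841) ≈ 33.0°.

33.0°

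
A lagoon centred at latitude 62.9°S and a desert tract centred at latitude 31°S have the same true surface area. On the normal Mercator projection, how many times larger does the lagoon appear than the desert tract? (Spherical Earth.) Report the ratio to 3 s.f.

3.54

On Mercator, area is exaggerated by sec²φ = 1/cos²φ.
At 62.9°: sec²(62.9°) = 1/0.4555² = 4.819.
At 31°: sec²(31°) = 1/0.8572² = 1.361.
Ratio = 4.819/1.361 = cos²(31°)/cos²(62.9°) ≈ 3.54.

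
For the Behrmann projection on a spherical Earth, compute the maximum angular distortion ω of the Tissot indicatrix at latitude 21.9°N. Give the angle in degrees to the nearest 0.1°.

Behrmann is a cylindrical equal-area projection with standard parallels at ±30°. For cylindrical equal-area with standard parallel φ₀, h = cos φ / cos φ₀ and k = cos φ₀ / cos φ, so h·k = 1.
At 21.9°: h = 1.071, k = 0.9334; principal scales a = 1.071, b = 0.9334.
sin(ω/2) = (a − b)/(a + b) = 0.1380/2.005 = 0.06883, so ω = 2 arcsin(0.06883) ≈ 7.9°.

7.9°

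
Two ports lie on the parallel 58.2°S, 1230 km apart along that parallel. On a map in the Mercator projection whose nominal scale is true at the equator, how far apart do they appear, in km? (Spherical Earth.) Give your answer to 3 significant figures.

2330 km

For Mercator, h = k = sec φ (a conformal cylindrical projection has a single point scale, 1/cos φ).
Along the parallel, k = sec 58.2° = 1/0.5270 = 1.898.
Map distance = 1230 × 1.898 ≈ 2330 km.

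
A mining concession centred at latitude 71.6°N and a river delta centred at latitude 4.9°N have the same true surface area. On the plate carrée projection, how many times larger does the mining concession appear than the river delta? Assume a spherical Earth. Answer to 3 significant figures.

3.16

Plate carrée maps x = Rλ, y = Rφ. The meridian scale is h = 1 and the parallel scale is k = 1/cos φ = sec φ.
Areal scale at 71.6°: h·k = 1.000 × 3.168 = 3.168.
Areal scale at 4.9°: h·k = 1.000 × 1.004 = 1.004.
Ratio = 3.168/1.004 ≈ 3.16.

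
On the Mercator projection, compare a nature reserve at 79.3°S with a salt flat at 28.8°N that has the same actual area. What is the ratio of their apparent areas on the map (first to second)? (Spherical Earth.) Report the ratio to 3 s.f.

22.3

On Mercator, area is exaggerated by sec²φ = 1/cos²φ.
At 79.3°: sec²(79.3°) = 1/0.1857² = 29.01.
At 28.8°: sec²(28.8°) = 1/0.8763² = 1.302.
Ratio = 29.01/1.302 = cos²(28.8°)/cos²(79.3°) ≈ 22.3.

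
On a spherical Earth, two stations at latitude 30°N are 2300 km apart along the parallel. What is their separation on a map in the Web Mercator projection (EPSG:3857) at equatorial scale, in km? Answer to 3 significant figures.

The Mercator projection is conformal; its linear scale factor is the same in every direction and equals sec φ = 1/cos φ.
Along the parallel, k = sec 30° = 1/0.8660 = 1.155.
Map distance = 2300 × 1.155 ≈ 2660 km.

2660 km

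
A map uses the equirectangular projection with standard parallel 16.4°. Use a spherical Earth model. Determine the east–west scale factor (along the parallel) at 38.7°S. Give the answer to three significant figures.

In the equirectangular projection with standard parallel φ₀ = 16.4° (x = Rλ cos φ₀, y = Rφ), meridians are true-scale (h = 1) and the parallel scale is k = cos φ₀ / cos φ.
k = cos 16.4° / cos 38.7° = 0.9593/0.7804 = 1.229.

1.23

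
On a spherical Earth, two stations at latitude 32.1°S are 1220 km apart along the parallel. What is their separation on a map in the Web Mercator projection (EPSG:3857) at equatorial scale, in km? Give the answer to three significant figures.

1440 km

Mercator is conformal, so the point scale is isotropic: h = k = sec φ = 1/cos φ.
Along the parallel, k = sec 32.1° = 1/0.8471 = 1.180.
Map distance = 1220 × 1.180 ≈ 1440 km.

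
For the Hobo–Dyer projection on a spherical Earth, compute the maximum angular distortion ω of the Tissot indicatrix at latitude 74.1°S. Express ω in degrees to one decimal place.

The Hobo–Dyer projection is cylindrical equal-area with φ₀ = 37.5°. For cylindrical equal-area with standard parallel φ₀, h = cos φ / cos φ₀ and k = cos φ₀ / cos φ, so h·k = 1.
At 74.1°: h = 0.3453, k = 2.896; principal scales a = 2.896, b = 0.3453.
sin(ω/2) = (a − b)/(a + b) = 2.551/3.241 = 0.7869, so ω = 2 arcsin(0.7869) ≈ 103.8°.

103.8°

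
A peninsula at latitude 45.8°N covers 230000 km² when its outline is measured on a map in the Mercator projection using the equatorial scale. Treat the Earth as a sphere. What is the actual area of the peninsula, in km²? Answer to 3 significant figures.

For Mercator, h = k = sec φ (a conformal cylindrical projection has a single point scale, 1/cos φ).
Areal scale = k² = sec²φ = 1/cos²(45.8°) = 1/0.6972² = 2.057.
True area = apparent / (areal scale) = 230000 / 2.057 ≈ 112000 km².

112000 km²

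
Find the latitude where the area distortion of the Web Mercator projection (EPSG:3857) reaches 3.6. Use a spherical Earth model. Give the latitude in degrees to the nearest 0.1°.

58.2°

Mercator areal scale is sec²φ.
sec²φ = 3.6  ⇒  cos²φ = 0.2778  ⇒  cos φ = 0.5270.
φ = arccos(0.5270) ≈ 58.2°.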